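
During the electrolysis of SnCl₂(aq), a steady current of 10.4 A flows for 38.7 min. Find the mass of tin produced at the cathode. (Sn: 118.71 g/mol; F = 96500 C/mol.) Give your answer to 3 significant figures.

14.9 g

Q = It = 10.4 × 2322 = 24150 C
n(e⁻) = 24150 / 96500 = 0.2503 mol
Sn²⁺ + 2e⁻ → Sn, so n(Sn) = 0.2503 / 2 = 0.1252 mol
m = 0.1252 × 118.71 = 14.9 g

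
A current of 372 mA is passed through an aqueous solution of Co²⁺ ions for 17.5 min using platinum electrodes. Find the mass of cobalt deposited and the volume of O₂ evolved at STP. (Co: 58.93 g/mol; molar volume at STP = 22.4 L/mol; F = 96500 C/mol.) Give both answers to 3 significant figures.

Q = 0.372 × 1050 = 390.6 C; n(e⁻) = 390.6 / 96500 = 0.004048 mol
Cathode: Co²⁺ + 2e⁻ → Co → n(Co) = 0.004048/2 = 0.002024 mol → 0.119 g
Anode: 2H₂O → O₂ + 4H⁺ + 4e⁻ → n(O₂) = 0.004048/4 = 0.001012 mol → 0.0227 L

0.119 g Co; 0.0227 L O₂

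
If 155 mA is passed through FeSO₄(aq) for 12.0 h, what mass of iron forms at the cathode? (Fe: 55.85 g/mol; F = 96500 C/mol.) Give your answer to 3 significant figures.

Q = It = 0.155 × 43200 = 6696 C
Moles of electrons = 6696 / 96500 = 0.06939 mol
Fe²⁺ + 2e⁻ → Fe, so n(Fe) = 0.06939 / 2 = 0.03470 mol
m = 0.03470 × 55.85 = 1.94 g

1.94 g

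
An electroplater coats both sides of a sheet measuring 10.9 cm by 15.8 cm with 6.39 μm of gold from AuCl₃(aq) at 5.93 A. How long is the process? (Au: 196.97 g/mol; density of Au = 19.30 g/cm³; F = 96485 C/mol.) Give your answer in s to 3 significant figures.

1050 s

Plated area = 2 × 10.9 × 15.8 = 344.4 cm²
Volume = 344.4 × 6.39×10⁻⁴ cm = 0.2201 cm³
m(Au) = 0.2201 × 19.30 = 4.248 g
n(Au) = 4.248 / 196.97 = 0.02157 mol; n(e⁻) = 3 × 0.02157 = 0.06471 mol
Q = 0.06471 × 96485 = 6244 C
t = 6244 / 5.93 = 1053 s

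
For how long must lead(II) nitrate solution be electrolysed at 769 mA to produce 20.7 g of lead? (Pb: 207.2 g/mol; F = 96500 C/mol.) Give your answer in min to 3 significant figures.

n(Pb) = 20.7 / 207.2 = 0.09990 mol
Pb²⁺ + 2e⁻ → Pb, so n(e⁻) = 2 × 0.09990 = 0.1998 mol
Q = 0.1998 × 96500 = 19280 C
t = Q / I = 19280 / 0.769 = 25070 s = 418 min

418 min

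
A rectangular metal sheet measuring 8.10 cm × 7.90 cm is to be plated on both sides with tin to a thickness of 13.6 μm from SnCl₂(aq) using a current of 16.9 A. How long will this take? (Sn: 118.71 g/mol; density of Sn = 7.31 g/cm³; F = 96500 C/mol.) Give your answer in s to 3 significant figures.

122 s

Plated area = 2 × 8.10 × 7.90 = 128.0 cm²
Volume = 128.0 × 13.6×10⁻⁴ cm = 0.1741 cm³
m(Sn) = 0.1741 × 7.31 = 1.273 g
n(Sn) = 1.273 / 118.71 = 0.01072 mol; n(e⁻) = 2 × 0.01072 = 0.02144 mol
Q = 0.02144 × 96500 = 2069 C
t = 2069 / 16.9 = 122.4 s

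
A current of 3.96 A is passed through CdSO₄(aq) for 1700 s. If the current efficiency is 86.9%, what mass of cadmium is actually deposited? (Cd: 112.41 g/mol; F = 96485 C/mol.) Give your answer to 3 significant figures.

3.41 g

Q = 3.96 × 1700 = 6732 C
n(e⁻) = 6732 / 96485 = 0.06977 mol
Cd²⁺ + 2e⁻ → Cd, so theoretical m(Cd) = 0.03489 × 112.41 = 3.922 g
Actual mass = 86.9% × 3.922 = 3.41 g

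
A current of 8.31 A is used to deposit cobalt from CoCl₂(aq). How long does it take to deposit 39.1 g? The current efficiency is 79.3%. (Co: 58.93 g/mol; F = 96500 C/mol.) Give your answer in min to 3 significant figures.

324 min

n(Co) = 39.1 / 58.93 = 0.6635 mol
Co²⁺ + 2e⁻ → Co, so n(e⁻) = 2 × 0.6635 = 1.327 mol
Q = 1.327 × 96500 / 0.793 = 1.615×10^5 C
t = Q / I = 1.615×10^5 / 8.31 = 19430 s = 324 min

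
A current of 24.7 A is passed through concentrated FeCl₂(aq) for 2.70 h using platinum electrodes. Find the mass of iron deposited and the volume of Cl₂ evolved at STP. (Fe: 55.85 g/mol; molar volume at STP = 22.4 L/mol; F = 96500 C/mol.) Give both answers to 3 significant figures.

Q = 24.7 × 9720 = 2.401×10^5 C; n(e⁻) = 2.401×10^5 / 96500 = 2.488 mol
Cathode: Fe²⁺ + 2e⁻ → Fe → n(Fe) = 2.488/2 = 1.244 mol → 69.5 g
Anode: 2Cl⁻ → Cl₂ + 2e⁻ → n(Cl₂) = 2.488/2 = 1.244 mol → 27.9 L

69.5 g Fe; 27.9 L Cl₂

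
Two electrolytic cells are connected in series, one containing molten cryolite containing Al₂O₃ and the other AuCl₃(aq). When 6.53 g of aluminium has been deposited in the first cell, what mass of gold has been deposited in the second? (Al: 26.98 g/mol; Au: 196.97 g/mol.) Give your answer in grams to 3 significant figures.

47.7 g

n(Al) = 6.53 / 26.98 = 0.2420 mol
Al³⁺ + 3e⁻ → Al, so n(e⁻) = 3 × 0.2420 = 0.7260 mol
Since the cells are in series, n(e⁻) in the Au cell is also 0.7260 mol.
Au³⁺ + 3e⁻ → Au, so n(Au) = 0.7260 / 3 = 0.2420 mol
m(Au) = 0.2420 × 196.97 = 47.7 g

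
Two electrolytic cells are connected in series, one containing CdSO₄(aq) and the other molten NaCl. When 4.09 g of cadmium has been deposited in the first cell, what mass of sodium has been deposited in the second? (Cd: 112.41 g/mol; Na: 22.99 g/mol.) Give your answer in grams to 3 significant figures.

1.67 g

n(Cd) = 4.09 / 112.41 = 0.03638 mol
Cd²⁺ + 2e⁻ → Cd, so n(e⁻) = 2 × 0.03638 = 0.07276 mol
The cells are in series, so the same charge (and hence the same n(e⁻) = 0.07276 mol) passes through both.
Na⁺ + e⁻ → Na, so n(Na) = 0.07276 mol
m(Na) = 0.07276 × 22.99 = 1.67 g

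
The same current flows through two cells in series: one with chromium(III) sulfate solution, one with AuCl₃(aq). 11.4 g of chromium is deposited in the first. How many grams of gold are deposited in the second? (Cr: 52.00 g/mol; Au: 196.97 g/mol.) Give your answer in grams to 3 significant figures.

43.2 g

n(Cr) = 11.4 / 52.00 = 0.2192 mol
Cr³⁺ + 3e⁻ → Cr, so n(e⁻) = 3 × 0.2192 = 0.6576 mol
In series, the same 0.6576 mol of electrons flows through the second cell.
Au³⁺ + 3e⁻ → Au, so n(Au) = 0.6576 / 3 = 0.2192 mol
m(Au) = 0.2192 × 196.97 = 43.2 g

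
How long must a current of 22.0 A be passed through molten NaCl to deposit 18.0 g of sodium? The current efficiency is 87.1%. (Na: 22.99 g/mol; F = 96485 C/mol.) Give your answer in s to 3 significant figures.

3940 s

n(Na) = 18.0 / 22.99 = 0.7829 mol
Na⁺ + e⁻ → Na, so n(e⁻) = 0.7829 mol
Q = 0.7829 × 96485 / 0.871 = 86730 C
t = Q / I = 86730 / 22.0 = 3942 s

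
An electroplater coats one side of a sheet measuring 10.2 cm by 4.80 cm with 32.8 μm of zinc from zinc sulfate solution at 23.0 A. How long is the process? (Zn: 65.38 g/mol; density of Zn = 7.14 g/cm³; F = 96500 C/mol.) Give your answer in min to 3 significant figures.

Plated area = 10.2 × 4.80 = 48.96 cm²
Volume = 48.96 × 32.8×10⁻⁴ cm = 0.1606 cm³
m(Zn) = 0.1606 × 7.14 = 1.147 g
n(Zn) = 1.147 / 65.38 = 0.01754 mol; n(e⁻) = 2 × 0.01754 = 0.03508 mol
Q = 0.03508 × 96500 = 3385 C
t = 3385 / 23.0 = 147.2 s = 2.45 min

2.45 min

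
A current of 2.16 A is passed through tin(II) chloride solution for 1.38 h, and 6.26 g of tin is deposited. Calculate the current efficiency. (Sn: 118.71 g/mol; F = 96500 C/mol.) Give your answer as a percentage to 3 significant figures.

Q = 2.16 × 4968 = 10730 C
n(e⁻) = 10730 / 96500 = 0.1112 mol
Sn²⁺ + 2e⁻ → Sn, so theoretical n(Sn) = 0.05560 mol → 6.600 g
Efficiency = 6.26 / 6.600 = 0.9485 = 94.8%

94.8%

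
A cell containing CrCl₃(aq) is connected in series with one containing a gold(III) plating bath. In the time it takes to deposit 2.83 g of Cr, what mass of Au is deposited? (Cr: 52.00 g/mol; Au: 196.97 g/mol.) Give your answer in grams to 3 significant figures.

10.7 g

n(Cr) = 2.83 / 52.00 = 0.05442 mol
Cr³⁺ + 3e⁻ → Cr, so n(e⁻) = 3 × 0.05442 = 0.1633 mol
In series, the same 0.1633 mol of electrons flows through the second cell.
Au³⁺ + 3e⁻ → Au, so n(Au) = 0.1633 / 3 = 0.05443 mol
m(Au) = 0.05443 × 196.97 = 10.7 g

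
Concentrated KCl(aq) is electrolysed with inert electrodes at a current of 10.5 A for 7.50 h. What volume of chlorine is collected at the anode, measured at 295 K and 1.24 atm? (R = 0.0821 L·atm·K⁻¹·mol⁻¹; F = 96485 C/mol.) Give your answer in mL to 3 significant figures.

Charge passed = 10.5 × 27000 = 2.835×10^5 C
n(e⁻) = Q/F = 2.835×10^5/96485 = 2.938 mol
2Cl⁻ → Cl₂ + 2e⁻, so n(Cl₂) = 2.938 / 2 = 1.469 mol
V = nRT/P = 1.469 × 0.0821 × 295 / 1.24 = 28.69 L
= 28700 mL

28700 mL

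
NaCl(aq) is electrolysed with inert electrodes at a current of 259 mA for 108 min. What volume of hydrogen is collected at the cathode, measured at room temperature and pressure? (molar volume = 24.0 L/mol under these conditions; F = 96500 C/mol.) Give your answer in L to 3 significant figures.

Q = It = 0.259 × 6480 = 1678 C
n(e⁻) = Q/F = 1678/96500 = 0.01739 mol
2H⁺ + 2e⁻ → H₂, so n(H₂) = 0.01739 / 2 = 0.008695 mol
V = 0.008695 × 24.0 = 0.2087 L

0.209 L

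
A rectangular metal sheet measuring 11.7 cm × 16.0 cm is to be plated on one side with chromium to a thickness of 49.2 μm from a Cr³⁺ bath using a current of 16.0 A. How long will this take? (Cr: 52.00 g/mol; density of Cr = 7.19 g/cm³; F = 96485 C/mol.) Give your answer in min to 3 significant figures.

Plated area = 11.7 × 16.0 = 187.2 cm²
Volume = 187.2 × 49.2×10⁻⁴ cm = 0.9210 cm³
m(Cr) = 0.9210 × 7.19 = 6.622 g
n(Cr) = 6.622 / 52.00 = 0.1273 mol; n(e⁻) = 3 × 0.1273 = 0.3819 mol
Q = 0.3819 × 96485 = 36850 C
t = 36850 / 16.0 = 2303 s = 38.4 min

38.4 min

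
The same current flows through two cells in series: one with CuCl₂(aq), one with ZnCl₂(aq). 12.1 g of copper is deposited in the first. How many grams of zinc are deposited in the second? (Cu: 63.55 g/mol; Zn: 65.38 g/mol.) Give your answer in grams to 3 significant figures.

12.4 g

n(Cu) = 12.1 / 63.55 = 0.1904 mol
Cu²⁺ + 2e⁻ → Cu, so n(e⁻) = 2 × 0.1904 = 0.3808 mol
Same current for the same time ⇒ same n(e⁻) = 0.3808 mol in both cells.
Zn²⁺ + 2e⁻ → Zn, so n(Zn) = 0.3808 / 2 = 0.1904 mol
m(Zn) = 0.1904 × 65.38 = 12.4 g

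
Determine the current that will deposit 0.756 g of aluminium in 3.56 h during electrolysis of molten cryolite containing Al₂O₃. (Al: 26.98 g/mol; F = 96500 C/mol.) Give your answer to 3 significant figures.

0.633 A

n(Al) = 0.756 / 26.98 = 0.02802 mol
Al³⁺ + 3e⁻ → Al, so n(e⁻) = 3 × 0.02802 = 0.08406 mol
Q = 0.08406 × 96500 = 8112 C
I = Q / t = 8112 / 12816 s = 0.633 A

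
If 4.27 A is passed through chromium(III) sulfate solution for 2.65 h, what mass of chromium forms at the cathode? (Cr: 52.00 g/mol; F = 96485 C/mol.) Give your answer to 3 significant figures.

7.32 g

Q = 4.27 A × 9540 s = 40740 C
n(e⁻) = Q/F = 40740/96485 = 0.4222 mol
Cr³⁺ + 3e⁻ → Cr, so n(Cr) = 0.4222 / 3 = 0.1407 mol
m = 0.1407 × 52.00 = 7.32 g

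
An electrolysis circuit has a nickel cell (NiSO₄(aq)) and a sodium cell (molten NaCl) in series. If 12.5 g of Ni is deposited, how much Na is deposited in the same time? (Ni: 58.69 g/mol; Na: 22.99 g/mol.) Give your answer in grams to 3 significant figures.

9.79 g

n(Ni) = 12.5 / 58.69 = 0.2130 mol
Ni²⁺ + 2e⁻ → Ni, so n(e⁻) = 2 × 0.2130 = 0.4260 mol
The cells are in series, so the same charge (and hence the same n(e⁻) = 0.4260 mol) passes through both.
Na⁺ + e⁻ → Na, so n(Na) = 0.4260 mol
m(Na) = 0.4260 × 22.99 = 9.79 g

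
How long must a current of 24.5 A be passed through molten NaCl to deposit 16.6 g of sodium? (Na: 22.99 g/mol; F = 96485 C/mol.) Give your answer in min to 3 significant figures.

47.4 min

n(Na) = 16.6 / 22.99 = 0.7221 mol
Na⁺ + e⁻ → Na, so n(e⁻) = 0.7221 mol
Q = 0.7221 × 96485 = 69670 C
t = Q / I = 69670 / 24.5 = 2844 s = 47.4 min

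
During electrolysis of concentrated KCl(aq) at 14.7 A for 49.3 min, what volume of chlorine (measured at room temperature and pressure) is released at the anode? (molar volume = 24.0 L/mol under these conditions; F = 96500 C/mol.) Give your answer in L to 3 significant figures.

5.41 L

Q = It = 14.7 × 2958 = 43480 C
Moles of electrons = 43480 / 96500 = 0.4506 mol
2Cl⁻ → Cl₂ + 2e⁻, so n(Cl₂) = 0.4506 / 2 = 0.2253 mol
V = 0.2253 × 24.0 = 5.407 L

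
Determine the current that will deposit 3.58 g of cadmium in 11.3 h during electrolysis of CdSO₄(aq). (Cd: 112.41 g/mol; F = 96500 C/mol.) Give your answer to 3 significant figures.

0.151 A

n(Cd) = 3.58 / 112.41 = 0.03185 mol
Cd²⁺ + 2e⁻ → Cd, so n(e⁻) = 2 × 0.03185 = 0.06370 mol
Q = 0.06370 × 96500 = 6147 C
I = Q / t = 6147 / 40680 s = 0.151 A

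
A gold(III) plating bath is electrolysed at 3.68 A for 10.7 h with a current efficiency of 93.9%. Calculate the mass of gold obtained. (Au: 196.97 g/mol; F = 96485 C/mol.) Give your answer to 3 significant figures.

Q = 3.68 × 38520 = 1.418×10^5 C
n(e⁻) = 1.418×10^5 / 96485 = 1.470 mol
Au³⁺ + 3e⁻ → Au, so theoretical m(Au) = 0.4900 × 196.97 = 96.52 g
Actual mass = 93.9% × 96.52 = 90.6 g

90.6 g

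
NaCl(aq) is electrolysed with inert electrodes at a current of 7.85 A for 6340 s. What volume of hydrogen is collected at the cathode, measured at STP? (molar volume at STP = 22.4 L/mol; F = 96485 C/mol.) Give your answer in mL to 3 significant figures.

5780 mL

Q = It = 7.85 × 6340 = 49770 C
n(e⁻) = Q/F = 49770/96485 = 0.5158 mol
2H⁺ + 2e⁻ → H₂, so n(H₂) = 0.5158 / 2 = 0.2579 mol
V = 0.2579 × 22.4 = 5.777 L
= 5780 mL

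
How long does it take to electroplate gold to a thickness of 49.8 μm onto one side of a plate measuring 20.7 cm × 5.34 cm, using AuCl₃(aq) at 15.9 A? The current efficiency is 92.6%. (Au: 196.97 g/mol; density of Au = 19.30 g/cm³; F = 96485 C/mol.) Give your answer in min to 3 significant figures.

Plated area = 20.7 × 5.34 = 110.5 cm²
Volume = 110.5 × 49.8×10⁻⁴ cm = 0.5503 cm³
m(Au) = 0.5503 × 19.30 = 10.62 g
n(Au) = 10.62 / 196.97 = 0.05392 mol; n(e⁻) = 3 × 0.05392 = 0.1618 mol
Q = 0.1618 × 96485 / 0.926 = 16860 C
t = 16860 / 15.9 = 1060 s = 17.7 min

17.7 min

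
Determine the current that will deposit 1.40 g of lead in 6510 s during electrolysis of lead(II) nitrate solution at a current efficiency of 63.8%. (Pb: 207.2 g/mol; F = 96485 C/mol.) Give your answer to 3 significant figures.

n(Pb) = 1.40 / 207.2 = 0.006757 mol
Pb²⁺ + 2e⁻ → Pb, so n(e⁻) = 2 × 0.006757 = 0.01351 mol
Q = 0.01351 × 96485 / 0.638 = 2043 C
I = Q / t = 2043 / 6510 s = 0.314 A

0.314 A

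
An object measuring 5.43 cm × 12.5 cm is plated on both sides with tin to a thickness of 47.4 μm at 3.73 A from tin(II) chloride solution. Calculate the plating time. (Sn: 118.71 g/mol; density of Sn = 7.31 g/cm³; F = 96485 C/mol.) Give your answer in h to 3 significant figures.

Plated area = 2 × 5.43 × 12.5 = 135.8 cm²
Volume = 135.8 × 47.4×10⁻⁴ cm = 0.6437 cm³
m(Sn) = 0.6437 × 7.31 = 4.705 g
n(Sn) = 4.705 / 118.71 = 0.03963 mol; n(e⁻) = 2 × 0.03963 = 0.07926 mol
Q = 0.07926 × 96485 = 7647 C
t = 7647 / 3.73 = 2050 s = 0.569 h

0.569 h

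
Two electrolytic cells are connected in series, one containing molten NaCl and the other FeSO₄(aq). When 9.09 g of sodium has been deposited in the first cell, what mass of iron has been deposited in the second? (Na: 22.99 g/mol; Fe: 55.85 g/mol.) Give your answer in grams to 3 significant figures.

n(Na) = 9.09 / 22.99 = 0.3954 mol
Na⁺ + e⁻ → Na, so n(e⁻) = 0.3954 mol
The cells are in series, so the same charge (and hence the same n(e⁻) = 0.3954 mol) passes through both.
Fe²⁺ + 2e⁻ → Fe, so n(Fe) = 0.3954 / 2 = 0.1977 mol
m(Fe) = 0.1977 × 55.85 = 11.0 g

11.0 g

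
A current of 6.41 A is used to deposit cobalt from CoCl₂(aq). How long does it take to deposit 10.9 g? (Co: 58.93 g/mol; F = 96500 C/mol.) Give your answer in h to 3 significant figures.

n(Co) = 10.9 / 58.93 = 0.1850 mol
Co²⁺ + 2e⁻ → Co, so n(e⁻) = 2 × 0.1850 = 0.3700 mol
Q = 0.3700 × 96500 = 35710 C
t = Q / I = 35710 / 6.41 = 5571 s = 1.55 h

1.55 h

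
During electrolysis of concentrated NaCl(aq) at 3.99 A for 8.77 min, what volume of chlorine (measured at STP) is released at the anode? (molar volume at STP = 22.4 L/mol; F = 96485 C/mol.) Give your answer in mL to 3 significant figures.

Q = 3.99 A × 526.2 s = 2100 C
Moles of electrons = 2100 / 96485 = 0.02177 mol
2Cl⁻ → Cl₂ + 2e⁻, so n(Cl₂) = 0.02177 / 2 = 0.01089 mol
V = 0.01089 × 22.4 = 0.2439 L
= 244 mL

244 mL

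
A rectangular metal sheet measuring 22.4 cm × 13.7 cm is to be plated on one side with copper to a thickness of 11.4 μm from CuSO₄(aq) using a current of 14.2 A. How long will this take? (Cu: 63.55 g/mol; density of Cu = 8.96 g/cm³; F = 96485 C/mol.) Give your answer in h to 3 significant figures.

0.186 h

Plated area = 22.4 × 13.7 = 306.9 cm²
Volume = 306.9 × 11.4×10⁻⁴ cm = 0.3499 cm³
m(Cu) = 0.3499 × 8.96 = 3.135 g
n(Cu) = 3.135 / 63.55 = 0.04933 mol; n(e⁻) = 2 × 0.04933 = 0.09866 mol
Q = 0.09866 × 96485 = 9519 C
t = 9519 / 14.2 = 670.4 s = 0.186 h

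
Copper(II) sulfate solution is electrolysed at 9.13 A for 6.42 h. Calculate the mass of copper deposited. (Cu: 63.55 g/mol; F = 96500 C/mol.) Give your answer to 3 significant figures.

Charge passed = 9.13 × 23112 = 2.110×10^5 C
n(e⁻) = 2.110×10^5 / 96500 = 2.187 mol
Cu²⁺ + 2e⁻ → Cu, so n(Cu) = 2.187 / 2 = 1.094 mol
m = 1.094 × 63.55 = 69.5 g

69.5 g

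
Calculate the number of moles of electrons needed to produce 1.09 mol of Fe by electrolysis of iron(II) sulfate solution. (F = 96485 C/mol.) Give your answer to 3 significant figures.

2.18 mol

Fe²⁺ + 2e⁻ → Fe, so n(e⁻) = 2 × 1.09 = 2.180 mol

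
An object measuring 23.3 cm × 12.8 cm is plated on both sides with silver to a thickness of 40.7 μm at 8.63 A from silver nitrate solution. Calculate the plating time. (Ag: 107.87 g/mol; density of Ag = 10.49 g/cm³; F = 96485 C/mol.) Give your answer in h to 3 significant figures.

Plated area = 2 × 23.3 × 12.8 = 596.5 cm²
Volume = 596.5 × 40.7×10⁻⁴ cm = 2.428 cm³
m(Ag) = 2.428 × 10.49 = 25.47 g
n(Ag) = 25.47 / 107.87 = 0.2361 mol; n(e⁻) = 0.2361 mol
Q = 0.2361 × 96485 = 22780 C
t = 22780 / 8.63 = 2640 s = 0.733 h

0.733 h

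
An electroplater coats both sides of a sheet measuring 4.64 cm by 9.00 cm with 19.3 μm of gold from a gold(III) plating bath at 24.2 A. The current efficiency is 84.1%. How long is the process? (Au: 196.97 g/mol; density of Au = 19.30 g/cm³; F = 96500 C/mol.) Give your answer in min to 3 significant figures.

Plated area = 2 × 4.64 × 9.00 = 83.52 cm²
Volume = 83.52 × 19.3×10⁻⁴ cm = 0.1612 cm³
m(Au) = 0.1612 × 19.30 = 3.111 g
n(Au) = 3.111 / 196.97 = 0.01579 mol; n(e⁻) = 3 × 0.01579 = 0.04737 mol
Q = 0.04737 × 96500 / 0.841 = 5435 C
t = 5435 / 24.2 = 224.6 s = 3.74 min

3.74 min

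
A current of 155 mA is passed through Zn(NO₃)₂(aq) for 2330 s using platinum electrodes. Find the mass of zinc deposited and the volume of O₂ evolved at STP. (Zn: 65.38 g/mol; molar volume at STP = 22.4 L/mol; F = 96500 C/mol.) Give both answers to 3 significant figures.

0.122 g Zn; 0.0210 L O₂

Q = 0.155 × 2330 = 361.2 C; n(e⁻) = 361.2 / 96500 = 0.003743 mol
Cathode: Zn²⁺ + 2e⁻ → Zn → n(Zn) = 0.003743/2 = 0.001872 mol → 0.122 g
Anode: 2H₂O → O₂ + 4H⁺ + 4e⁻ → n(O₂) = 0.003743/4 = 9.358×10^-4 mol → 0.0210 L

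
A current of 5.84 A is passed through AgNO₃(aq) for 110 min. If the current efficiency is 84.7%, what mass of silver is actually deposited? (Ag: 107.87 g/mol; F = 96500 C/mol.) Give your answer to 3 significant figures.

Q = 5.84 × 6600 = 38540 C
n(e⁻) = 38540 / 96500 = 0.3994 mol
Ag⁺ + e⁻ → Ag, so theoretical m(Ag) = 0.3994 × 107.87 = 43.08 g
Actual mass = 84.7% × 43.08 = 36.5 g

36.5 g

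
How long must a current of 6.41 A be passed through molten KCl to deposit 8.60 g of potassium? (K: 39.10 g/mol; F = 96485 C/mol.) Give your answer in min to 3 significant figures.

55.2 min

n(K) = 8.60 / 39.10 = 0.2199 mol
K⁺ + e⁻ → K, so n(e⁻) = 0.2199 mol
Q = 0.2199 × 96485 = 21220 C
t = Q / I = 21220 / 6.41 = 3310 s = 55.2 min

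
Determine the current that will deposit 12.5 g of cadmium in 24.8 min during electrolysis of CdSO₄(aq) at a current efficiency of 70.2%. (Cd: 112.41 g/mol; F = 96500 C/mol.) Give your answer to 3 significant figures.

n(Cd) = 12.5 / 112.41 = 0.1112 mol
Cd²⁺ + 2e⁻ → Cd, so n(e⁻) = 2 × 0.1112 = 0.2224 mol
Q = 0.2224 × 96500 / 0.702 = 30570 C
I = Q / t = 30570 / 1488 s = 20.5 A

20.5 A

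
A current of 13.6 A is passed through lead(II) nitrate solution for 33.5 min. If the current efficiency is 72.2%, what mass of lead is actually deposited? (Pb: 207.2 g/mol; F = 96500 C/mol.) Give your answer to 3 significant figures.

21.2 g

Q = 13.6 × 2010 = 27340 C
n(e⁻) = 27340 / 96500 = 0.2833 mol
Pb²⁺ + 2e⁻ → Pb, so theoretical m(Pb) = 0.1417 × 207.2 = 29.36 g
Actual mass = 72.2% × 29.36 = 21.2 g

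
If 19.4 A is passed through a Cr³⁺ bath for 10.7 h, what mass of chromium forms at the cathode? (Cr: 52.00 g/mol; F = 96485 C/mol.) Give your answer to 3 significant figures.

Charge passed = 19.4 × 38520 = 7.473×10^5 C
Moles of electrons = 7.473×10^5 / 96485 = 7.745 mol
Cr³⁺ + 3e⁻ → Cr, so n(Cr) = 7.745 / 3 = 2.582 mol
m = 2.582 × 52.00 = 134 g

134 g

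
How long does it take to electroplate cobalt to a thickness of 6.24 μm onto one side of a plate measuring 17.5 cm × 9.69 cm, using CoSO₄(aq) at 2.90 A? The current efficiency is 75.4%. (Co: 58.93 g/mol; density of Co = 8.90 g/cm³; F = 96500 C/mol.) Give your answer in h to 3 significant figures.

0.392 h

Plated area = 17.5 × 9.69 = 169.6 cm²
Volume = 169.6 × 6.24×10⁻⁴ cm = 0.1058 cm³
m(Co) = 0.1058 × 8.90 = 0.9416 g
n(Co) = 0.9416 / 58.93 = 0.01598 mol; n(e⁻) = 2 × 0.01598 = 0.03196 mol
Q = 0.03196 × 96500 / 0.754 = 4090 C
t = 4090 / 2.90 = 1410 s = 0.392 h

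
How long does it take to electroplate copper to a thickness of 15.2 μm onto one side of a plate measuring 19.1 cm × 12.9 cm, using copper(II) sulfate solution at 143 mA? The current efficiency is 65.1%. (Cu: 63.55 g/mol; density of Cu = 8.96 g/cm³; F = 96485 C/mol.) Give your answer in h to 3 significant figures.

30.4 h

Plated area = 19.1 × 12.9 = 246.4 cm²
Volume = 246.4 × 15.2×10⁻⁴ cm = 0.3745 cm³
m(Cu) = 0.3745 × 8.96 = 3.356 g
n(Cu) = 3.356 / 63.55 = 0.05281 mol; n(e⁻) = 2 × 0.05281 = 0.1056 mol
Q = 0.1056 × 96485 / 0.651 = 15650 C
t = 15650 / 0.143 = 1.094×10^5 s = 30.4 h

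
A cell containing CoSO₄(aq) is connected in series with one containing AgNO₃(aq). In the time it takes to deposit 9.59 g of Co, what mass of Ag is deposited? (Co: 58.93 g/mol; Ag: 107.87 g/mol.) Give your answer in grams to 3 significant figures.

n(Co) = 9.59 / 58.93 = 0.1627 mol
Co²⁺ + 2e⁻ → Co, so n(e⁻) = 2 × 0.1627 = 0.3254 mol
The cells are in series, so the same charge (and hence the same n(e⁻) = 0.3254 mol) passes through both.
Ag⁺ + e⁻ → Ag, so n(Ag) = 0.3254 mol
m(Ag) = 0.3254 × 107.87 = 35.1 g

35.1 g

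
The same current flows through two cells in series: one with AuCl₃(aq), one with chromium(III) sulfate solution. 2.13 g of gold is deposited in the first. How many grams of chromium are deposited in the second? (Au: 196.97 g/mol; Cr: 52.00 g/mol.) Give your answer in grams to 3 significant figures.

n(Au) = 2.13 / 196.97 = 0.01081 mol
Au³⁺ + 3e⁻ → Au, so n(e⁻) = 3 × 0.01081 = 0.03243 mol
Since the cells are in series, n(e⁻) in the Cr cell is also 0.03243 mol.
Cr³⁺ + 3e⁻ → Cr, so n(Cr) = 0.03243 / 3 = 0.01081 mol
m(Cr) = 0.01081 × 52.00 = 0.562 g

0.562 g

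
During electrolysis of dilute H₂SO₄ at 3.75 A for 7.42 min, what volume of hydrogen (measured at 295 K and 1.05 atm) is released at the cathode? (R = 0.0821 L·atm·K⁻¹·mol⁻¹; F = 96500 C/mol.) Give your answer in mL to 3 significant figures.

200 mL

Q = It = 3.75 × 445.2 = 1670 C
n(e⁻) = 1670 / 96500 = 0.01731 mol
2H⁺ + 2e⁻ → H₂, so n(H₂) = 0.01731 / 2 = 0.008655 mol
V = nRT/P = 0.008655 × 0.0821 × 295 / 1.05 = 0.1996 L
= 200 mL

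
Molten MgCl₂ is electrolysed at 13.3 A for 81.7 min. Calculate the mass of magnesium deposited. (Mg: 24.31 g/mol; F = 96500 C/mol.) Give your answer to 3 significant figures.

Q = It = 13.3 × 4902 = 65200 C
Moles of electrons = 65200 / 96500 = 0.6756 mol
Mg²⁺ + 2e⁻ → Mg, so n(Mg) = 0.6756 / 2 = 0.3378 mol
m = 0.3378 × 24.31 = 8.21 g

8.21 g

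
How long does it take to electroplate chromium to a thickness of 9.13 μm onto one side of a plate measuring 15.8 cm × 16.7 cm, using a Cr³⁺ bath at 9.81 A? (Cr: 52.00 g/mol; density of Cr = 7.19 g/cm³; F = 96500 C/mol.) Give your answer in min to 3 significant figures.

Plated area = 15.8 × 16.7 = 263.9 cm²
Volume = 263.9 × 9.13×10⁻⁴ cm = 0.2409 cm³
m(Cr) = 0.2409 × 7.19 = 1.732 g
n(Cr) = 1.732 / 52.00 = 0.03331 mol; n(e⁻) = 3 × 0.03331 = 0.09993 mol
Q = 0.09993 × 96500 = 9643 C
t = 9643 / 9.81 = 983.0 s = 16.4 min

16.4 min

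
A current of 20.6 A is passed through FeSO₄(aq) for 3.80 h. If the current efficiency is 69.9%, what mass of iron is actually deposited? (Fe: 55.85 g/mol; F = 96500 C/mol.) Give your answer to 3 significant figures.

Q = 20.6 × 13680 = 2.818×10^5 C
n(e⁻) = 2.818×10^5 / 96500 = 2.920 mol
Fe²⁺ + 2e⁻ → Fe, so theoretical m(Fe) = 1.460 × 55.85 = 81.54 g
Actual mass = 69.9% × 81.54 = 57.0 g

57.0 g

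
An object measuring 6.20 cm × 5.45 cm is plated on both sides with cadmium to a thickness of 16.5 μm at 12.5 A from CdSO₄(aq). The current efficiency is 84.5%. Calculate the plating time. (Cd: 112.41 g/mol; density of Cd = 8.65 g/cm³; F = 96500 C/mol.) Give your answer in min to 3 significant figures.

Plated area = 2 × 6.20 × 5.45 = 67.58 cm²
Volume = 67.58 × 16.5×10⁻⁴ cm = 0.1115 cm³
m(Cd) = 0.1115 × 8.65 = 0.9645 g
n(Cd) = 0.9645 / 112.41 = 0.008580 mol; n(e⁻) = 2 × 0.008580 = 0.01716 mol
Q = 0.01716 × 96500 / 0.845 = 1960 C
t = 1960 / 12.5 = 156.8 s = 2.61 min

2.61 min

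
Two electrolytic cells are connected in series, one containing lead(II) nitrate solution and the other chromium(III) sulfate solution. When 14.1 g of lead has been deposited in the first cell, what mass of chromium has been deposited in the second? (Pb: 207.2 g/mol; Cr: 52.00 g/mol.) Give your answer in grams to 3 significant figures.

2.36 g

n(Pb) = 14.1 / 207.2 = 0.06805 mol
Pb²⁺ + 2e⁻ → Pb, so n(e⁻) = 2 × 0.06805 = 0.1361 mol
In series, the same 0.1361 mol of electrons flows through the second cell.
Cr³⁺ + 3e⁻ → Cr, so n(Cr) = 0.1361 / 3 = 0.04537 mol
m(Cr) = 0.04537 × 52.00 = 2.36 g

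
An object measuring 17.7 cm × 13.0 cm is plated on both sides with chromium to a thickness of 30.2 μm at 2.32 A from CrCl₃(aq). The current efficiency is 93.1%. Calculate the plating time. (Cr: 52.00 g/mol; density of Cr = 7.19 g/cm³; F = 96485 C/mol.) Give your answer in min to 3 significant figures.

Plated area = 2 × 17.7 × 13.0 = 460.2 cm²
Volume = 460.2 × 30.2×10⁻⁴ cm = 1.390 cm³
m(Cr) = 1.390 × 7.19 = 9.994 g
n(Cr) = 9.994 / 52.00 = 0.1922 mol; n(e⁻) = 3 × 0.1922 = 0.5766 mol
Q = 0.5766 × 96485 / 0.931 = 59760 C
t = 59760 / 2.32 = 25760 s = 429 min

429 min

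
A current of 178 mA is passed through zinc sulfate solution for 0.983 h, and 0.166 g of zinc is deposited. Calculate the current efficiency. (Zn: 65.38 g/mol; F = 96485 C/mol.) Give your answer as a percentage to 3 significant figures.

Q = 0.178 × 3538.8 = 629.9 C
n(e⁻) = 629.9 / 96485 = 0.006528 mol
Zn²⁺ + 2e⁻ → Zn, so theoretical n(Zn) = 0.003264 mol → 0.2134 g
Efficiency = 0.166 / 0.2134 = 0.7779 = 77.8%

77.8%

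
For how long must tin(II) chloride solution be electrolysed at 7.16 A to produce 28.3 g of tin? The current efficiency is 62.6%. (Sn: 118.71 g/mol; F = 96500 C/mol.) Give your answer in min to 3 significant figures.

171 min

n(Sn) = 28.3 / 118.71 = 0.2384 mol
Sn²⁺ + 2e⁻ → Sn, so n(e⁻) = 2 × 0.2384 = 0.4768 mol
Q = 0.4768 × 96500 / 0.626 = 73500 C
t = Q / I = 73500 / 7.16 = 10270 s = 171 min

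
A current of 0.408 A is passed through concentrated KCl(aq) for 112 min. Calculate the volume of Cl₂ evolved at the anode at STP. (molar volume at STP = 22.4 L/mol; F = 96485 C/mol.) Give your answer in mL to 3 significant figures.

Q = It = 0.408 × 6720 = 2742 C
n(e⁻) = 2742 / 96485 = 0.02842 mol
2Cl⁻ → Cl₂ + 2e⁻, so n(Cl₂) = 0.02842 / 2 = 0.01421 mol
V = 0.01421 × 22.4 = 0.3183 L
= 318 mL

318 mL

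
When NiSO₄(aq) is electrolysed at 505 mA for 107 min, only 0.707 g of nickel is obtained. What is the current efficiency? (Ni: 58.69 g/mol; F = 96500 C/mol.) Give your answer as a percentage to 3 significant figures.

Q = 0.505 × 6420 = 3242 C
n(e⁻) = 3242 / 96500 = 0.03360 mol
Ni²⁺ + 2e⁻ → Ni, so theoretical n(Ni) = 0.01680 mol → 0.9860 g
Efficiency = 0.707 / 0.9860 = 0.7170 = 71.7%

71.7%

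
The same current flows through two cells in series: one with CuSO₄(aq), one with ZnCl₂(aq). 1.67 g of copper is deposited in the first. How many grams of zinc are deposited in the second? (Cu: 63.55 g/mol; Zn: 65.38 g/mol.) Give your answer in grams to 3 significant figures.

1.72 g

n(Cu) = 1.67 / 63.55 = 0.02628 mol
Cu²⁺ + 2e⁻ → Cu, so n(e⁻) = 2 × 0.02628 = 0.05256 mol
Same current for the same time ⇒ same n(e⁻) = 0.05256 mol in both cells.
Zn²⁺ + 2e⁻ → Zn, so n(Zn) = 0.05256 / 2 = 0.02628 mol
m(Zn) = 0.02628 × 65.38 = 1.72 g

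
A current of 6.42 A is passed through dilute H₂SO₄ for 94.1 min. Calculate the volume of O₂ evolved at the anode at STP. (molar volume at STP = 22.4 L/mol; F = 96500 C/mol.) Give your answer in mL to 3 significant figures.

Q = 6.42 A × 5646 s = 36250 C
n(e⁻) = 36250 / 96500 = 0.3756 mol
2H₂O → O₂ + 4H⁺ + 4e⁻, so n(O₂) = 0.3756 / 4 = 0.09390 mol
V = 0.09390 × 22.4 = 2.103 L
= 2100 mL

2100 mL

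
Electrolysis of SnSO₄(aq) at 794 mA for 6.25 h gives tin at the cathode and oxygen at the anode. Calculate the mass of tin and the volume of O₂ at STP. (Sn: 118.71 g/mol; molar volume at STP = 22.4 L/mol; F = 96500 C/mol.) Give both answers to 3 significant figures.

11.0 g Sn; 1.04 L O₂

Q = 0.794 × 22500 = 17870 C; n(e⁻) = 17870 / 96500 = 0.1852 mol
Cathode: Sn²⁺ + 2e⁻ → Sn → n(Sn) = 0.1852/2 = 0.09260 mol → 11.0 g
Anode: 2H₂O → O₂ + 4H⁺ + 4e⁻ → n(O₂) = 0.1852/4 = 0.04630 mol → 1.04 L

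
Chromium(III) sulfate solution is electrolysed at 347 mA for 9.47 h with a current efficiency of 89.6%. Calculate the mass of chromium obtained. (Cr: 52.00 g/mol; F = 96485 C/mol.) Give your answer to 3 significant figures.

Q = 0.347 × 34092 = 11830 C
n(e⁻) = 11830 / 96485 = 0.1226 mol
Cr³⁺ + 3e⁻ → Cr, so theoretical m(Cr) = 0.04087 × 52.00 = 2.125 g
Actual mass = 89.6% × 2.125 = 1.90 g

1.90 g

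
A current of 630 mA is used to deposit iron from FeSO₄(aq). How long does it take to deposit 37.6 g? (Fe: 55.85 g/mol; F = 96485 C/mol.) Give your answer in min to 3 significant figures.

n(Fe) = 37.6 / 55.85 = 0.6732 mol
Fe²⁺ + 2e⁻ → Fe, so n(e⁻) = 2 × 0.6732 = 1.346 mol
Q = 1.346 × 96485 = 1.299×10^5 C
t = Q / I = 1.299×10^5 / 0.630 = 2.062×10^5 s = 3440 min

3440 min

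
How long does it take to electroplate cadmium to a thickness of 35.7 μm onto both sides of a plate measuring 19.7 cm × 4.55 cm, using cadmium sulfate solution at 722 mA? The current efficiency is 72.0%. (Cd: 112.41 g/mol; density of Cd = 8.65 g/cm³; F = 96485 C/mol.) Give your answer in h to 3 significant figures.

5.08 h

Plated area = 2 × 19.7 × 4.55 = 179.3 cm²
Volume = 179.3 × 35.7×10⁻⁴ cm = 0.6401 cm³
m(Cd) = 0.6401 × 8.65 = 5.537 g
n(Cd) = 5.537 / 112.41 = 0.04926 mol; n(e⁻) = 2 × 0.04926 = 0.09852 mol
Q = 0.09852 × 96485 / 0.720 = 13200 C
t = 13200 / 0.722 = 18280 s = 5.08 h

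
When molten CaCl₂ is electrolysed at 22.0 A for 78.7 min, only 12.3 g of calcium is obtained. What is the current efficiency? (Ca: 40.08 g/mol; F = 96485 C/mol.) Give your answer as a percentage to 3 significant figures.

Q = 22.0 × 4722 = 1.039×10^5 C
n(e⁻) = 1.039×10^5 / 96485 = 1.077 mol
Ca²⁺ + 2e⁻ → Ca, so theoretical n(Ca) = 0.5385 mol → 21.58 g
Efficiency = 12.3 / 21.58 = 0.5700 = 57.0%

57.0%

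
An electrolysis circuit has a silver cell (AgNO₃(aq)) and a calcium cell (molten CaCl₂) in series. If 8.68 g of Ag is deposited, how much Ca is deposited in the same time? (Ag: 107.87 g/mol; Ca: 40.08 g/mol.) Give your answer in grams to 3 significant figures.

n(Ag) = 8.68 / 107.87 = 0.08047 mol
Ag⁺ + e⁻ → Ag, so n(e⁻) = 0.08047 mol
Since the cells are in series, n(e⁻) in the Ca cell is also 0.08047 mol.
Ca²⁺ + 2e⁻ → Ca, so n(Ca) = 0.08047 / 2 = 0.04024 mol
m(Ca) = 0.04024 × 40.08 = 1.61 g

1.61 g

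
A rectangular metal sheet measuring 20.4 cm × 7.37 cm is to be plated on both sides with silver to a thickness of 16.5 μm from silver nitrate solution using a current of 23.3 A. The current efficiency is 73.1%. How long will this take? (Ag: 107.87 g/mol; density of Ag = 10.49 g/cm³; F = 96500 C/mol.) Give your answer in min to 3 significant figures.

Plated area = 2 × 20.4 × 7.37 = 300.7 cm²
Volume = 300.7 × 16.5×10⁻⁴ cm = 0.4962 cm³
m(Ag) = 0.4962 × 10.49 = 5.205 g
n(Ag) = 5.205 / 107.87 = 0.04825 mol; n(e⁻) = 0.04825 mol
Q = 0.04825 × 96500 / 0.731 = 6370 C
t = 6370 / 23.3 = 273.4 s = 4.56 min

4.56 min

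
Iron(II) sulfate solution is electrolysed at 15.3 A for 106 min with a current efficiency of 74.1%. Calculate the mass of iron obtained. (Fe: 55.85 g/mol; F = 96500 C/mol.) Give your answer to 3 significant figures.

Q = 15.3 × 6360 = 97310 C
n(e⁻) = 97310 / 96500 = 1.008 mol
Fe²⁺ + 2e⁻ → Fe, so theoretical m(Fe) = 0.5040 × 55.85 = 28.15 g
Actual mass = 74.1% × 28.15 = 20.9 g

20.9 g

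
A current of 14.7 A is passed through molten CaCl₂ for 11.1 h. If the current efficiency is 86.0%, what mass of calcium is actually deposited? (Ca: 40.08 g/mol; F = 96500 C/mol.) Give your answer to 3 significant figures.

105 g

Q = 14.7 × 39960 = 5.874×10^5 C
n(e⁻) = 5.874×10^5 / 96500 = 6.087 mol
Ca²⁺ + 2e⁻ → Ca, so theoretical m(Ca) = 3.044 × 40.08 = 122.0 g
Actual mass = 86.0% × 122.0 = 105 g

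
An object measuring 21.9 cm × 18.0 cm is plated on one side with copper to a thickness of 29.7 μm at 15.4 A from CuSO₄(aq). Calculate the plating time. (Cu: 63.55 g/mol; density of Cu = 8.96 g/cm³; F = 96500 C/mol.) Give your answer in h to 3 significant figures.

0.575 h

Plated area = 21.9 × 18.0 = 394.2 cm²
Volume = 394.2 × 29.7×10⁻⁴ cm = 1.171 cm³
m(Cu) = 1.171 × 8.96 = 10.49 g
n(Cu) = 10.49 / 63.55 = 0.1651 mol; n(e⁻) = 2 × 0.1651 = 0.3302 mol
Q = 0.3302 × 96500 = 31860 C
t = 31860 / 15.4 = 2069 s = 0.575 h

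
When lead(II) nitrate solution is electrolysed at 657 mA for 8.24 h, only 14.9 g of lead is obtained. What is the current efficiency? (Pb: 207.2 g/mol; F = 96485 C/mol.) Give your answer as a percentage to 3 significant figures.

Q = 0.657 × 29664 = 19490 C
n(e⁻) = 19490 / 96485 = 0.2020 mol
Pb²⁺ + 2e⁻ → Pb, so theoretical n(Pb) = 0.1010 mol → 20.93 g
Efficiency = 14.9 / 20.93 = 0.7119 = 71.2%

71.2%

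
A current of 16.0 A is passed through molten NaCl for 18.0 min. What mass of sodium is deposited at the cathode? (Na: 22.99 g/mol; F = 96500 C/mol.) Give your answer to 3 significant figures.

Charge passed = 16.0 × 1080 = 17280 C
Moles of electrons = 17280 / 96500 = 0.1791 mol
Na⁺ + e⁻ → Na, so n(Na) = 0.1791 mol
m = 0.1791 × 22.99 = 4.12 g

4.12 g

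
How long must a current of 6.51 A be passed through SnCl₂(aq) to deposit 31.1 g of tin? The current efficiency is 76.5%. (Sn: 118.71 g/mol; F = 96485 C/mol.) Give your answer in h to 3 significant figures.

2.82 h

n(Sn) = 31.1 / 118.71 = 0.2620 mol
Sn²⁺ + 2e⁻ → Sn, so n(e⁻) = 2 × 0.2620 = 0.5240 mol
Q = 0.5240 × 96485 / 0.765 = 66090 C
t = Q / I = 66090 / 6.51 = 10150 s = 2.82 h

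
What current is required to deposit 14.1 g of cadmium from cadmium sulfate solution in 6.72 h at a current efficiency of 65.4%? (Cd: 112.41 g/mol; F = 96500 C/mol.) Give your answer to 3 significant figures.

1.53 A

n(Cd) = 14.1 / 112.41 = 0.1254 mol
Cd²⁺ + 2e⁻ → Cd, so n(e⁻) = 2 × 0.1254 = 0.2508 mol
Q = 0.2508 × 96500 / 0.654 = 37010 C
I = Q / t = 37010 / 24192 s = 1.53 A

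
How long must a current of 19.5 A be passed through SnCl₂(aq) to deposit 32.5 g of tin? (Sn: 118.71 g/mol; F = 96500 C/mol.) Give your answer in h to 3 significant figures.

n(Sn) = 32.5 / 118.71 = 0.2738 mol
Sn²⁺ + 2e⁻ → Sn, so n(e⁻) = 2 × 0.2738 = 0.5476 mol
Q = 0.5476 × 96500 = 52840 C
t = Q / I = 52840 / 19.5 = 2710 s = 0.753 h

0.753 h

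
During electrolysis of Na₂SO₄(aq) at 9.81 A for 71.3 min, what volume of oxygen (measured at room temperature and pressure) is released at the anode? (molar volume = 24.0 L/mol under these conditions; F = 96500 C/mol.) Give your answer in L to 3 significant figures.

2.61 L

Q = 9.81 A × 4278 s = 41970 C
Moles of electrons = 41970 / 96500 = 0.4349 mol
2H₂O → O₂ + 4H⁺ + 4e⁻, so n(O₂) = 0.4349 / 4 = 0.1087 mol
V = 0.1087 × 24.0 = 2.609 L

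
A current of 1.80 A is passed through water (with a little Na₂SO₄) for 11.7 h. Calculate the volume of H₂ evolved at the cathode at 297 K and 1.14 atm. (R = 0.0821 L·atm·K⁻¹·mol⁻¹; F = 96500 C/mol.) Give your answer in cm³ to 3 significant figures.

Q = It = 1.80 × 42120 = 75820 C
n(e⁻) = 75820 / 96500 = 0.7857 mol
2H⁺ + 2e⁻ → H₂, so n(H₂) = 0.7857 / 2 = 0.3929 mol
V = nRT/P = 0.3929 × 0.0821 × 297 / 1.14 = 8.404 L
= 8400 cm³

8400 cm³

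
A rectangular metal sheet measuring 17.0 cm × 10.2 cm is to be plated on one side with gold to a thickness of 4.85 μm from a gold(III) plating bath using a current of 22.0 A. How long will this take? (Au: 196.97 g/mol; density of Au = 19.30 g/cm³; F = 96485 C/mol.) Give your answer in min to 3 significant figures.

1.81 min

Plated area = 17.0 × 10.2 = 173.4 cm²
Volume = 173.4 × 4.85×10⁻⁴ cm = 0.08410 cm³
m(Au) = 0.08410 × 19.30 = 1.623 g
n(Au) = 1.623 / 196.97 = 0.008240 mol; n(e⁻) = 3 × 0.008240 = 0.02472 mol
Q = 0.02472 × 96485 = 2385 C
t = 2385 / 22.0 = 108.4 s = 1.81 min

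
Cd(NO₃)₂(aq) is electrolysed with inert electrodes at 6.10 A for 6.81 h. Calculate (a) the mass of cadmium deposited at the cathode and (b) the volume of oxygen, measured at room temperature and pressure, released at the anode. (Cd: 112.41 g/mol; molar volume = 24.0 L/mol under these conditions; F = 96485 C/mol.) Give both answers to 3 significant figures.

Q = 6.10 × 24516 = 1.495×10^5 C; n(e⁻) = 1.495×10^5 / 96485 = 1.549 mol
Cathode: Cd²⁺ + 2e⁻ → Cd → n(Cd) = 1.549/2 = 0.7745 mol → 87.1 g
Anode: 2H₂O → O₂ + 4H⁺ + 4e⁻ → n(O₂) = 1.549/4 = 0.3873 mol → 9.30 L

87.1 g Cd; 9.30 L O₂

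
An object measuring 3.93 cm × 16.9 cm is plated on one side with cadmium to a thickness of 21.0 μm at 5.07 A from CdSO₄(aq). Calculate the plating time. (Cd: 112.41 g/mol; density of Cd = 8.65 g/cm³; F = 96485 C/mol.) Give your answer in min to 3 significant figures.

Plated area = 3.93 × 16.9 = 66.42 cm²
Volume = 66.42 × 21.0×10⁻⁴ cm = 0.1395 cm³
m(Cd) = 0.1395 × 8.65 = 1.207 g
n(Cd) = 1.207 / 112.41 = 0.01074 mol; n(e⁻) = 2 × 0.01074 = 0.02148 mol
Q = 0.02148 × 96485 = 2072 C
t = 2072 / 5.07 = 408.7 s = 6.81 min

6.81 min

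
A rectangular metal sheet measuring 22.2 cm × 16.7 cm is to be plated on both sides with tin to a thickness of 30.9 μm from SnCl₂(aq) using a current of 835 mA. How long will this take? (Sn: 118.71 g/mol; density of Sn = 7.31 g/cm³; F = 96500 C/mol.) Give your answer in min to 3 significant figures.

544 min

Plated area = 2 × 22.2 × 16.7 = 741.5 cm²
Volume = 741.5 × 30.9×10⁻⁴ cm = 2.291 cm³
m(Sn) = 2.291 × 7.31 = 16.75 g
n(Sn) = 16.75 / 118.71 = 0.1411 mol; n(e⁻) = 2 × 0.1411 = 0.2822 mol
Q = 0.2822 × 96500 = 27230 C
t = 27230 / 0.835 = 32610 s = 544 min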